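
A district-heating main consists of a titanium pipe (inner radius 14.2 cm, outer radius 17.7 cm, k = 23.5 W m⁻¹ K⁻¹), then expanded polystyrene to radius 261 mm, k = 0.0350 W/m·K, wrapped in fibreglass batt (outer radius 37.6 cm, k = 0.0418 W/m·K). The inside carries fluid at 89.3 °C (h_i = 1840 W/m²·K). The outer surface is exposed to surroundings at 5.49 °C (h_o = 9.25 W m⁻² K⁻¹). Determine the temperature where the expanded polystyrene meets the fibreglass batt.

Resistance network (inner→outer):
  R'_conv,in = 1/(2πr h) = 1/(2π·0.142·1840) = 6.091×10^-4 m·K/W
  R'_titanium = ln(0.177/0.142)/(2πk) = 0.2203/(2π·23.5) = 0.001492 m·K/W
  R'_expanded polystyrene = ln(0.261/0.177)/(2πk) = 0.3884/(2π·0.0350) = 1.766 m·K/W
  R'_fibreglass batt = ln(0.376/0.261)/(2πk) = 0.3651/(2π·0.0418) = 1.390 m·K/W
  R'_conv,out = 1/(2πr h) = 1/(2π·0.376·9.25) = 0.04576 m·K/W
ΣR = 6.091×10^-4 + 0.001492 + 1.766 + 1.390 + 0.04576 = 3.204 m·K/W
Q' = ΔT/ΣR = (89.3 °C − 5.49 °C)/3.204 = 26.16 W/m
From the inner boundary to the expanded polystyrene/fibreglass batt interface, ΣR_partial = 1.768 m·K/W.
T_interface = T_in − Q'·ΣR_partial = 89.3 °C − (26.16)(1.768) = 43.0 °C

T = 43.0 °C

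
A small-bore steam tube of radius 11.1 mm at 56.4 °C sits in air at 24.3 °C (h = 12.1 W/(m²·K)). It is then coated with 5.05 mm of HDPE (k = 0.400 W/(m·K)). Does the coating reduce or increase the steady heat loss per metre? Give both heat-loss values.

increases: 27.1 → 33.3 W/m

Critical radius for a cylinder: r_cr = k/h = 0.0331 m = 3.31 cm.
Outer radius after coating: r₂ = 0.0111 + 0.00505 = 0.01615 m.
Since r₁ < r_cr and r₂ ≤ r_cr, the coating moves toward the maximum at r_cr — heat loss rises.
Bare: R = 1/(2πr₁h) = 1.185 m·K/W; Q = 32.1/1.185 = 27.1 W/m.
Coated: R = R_cond + R_conv = 0.9636 m·K/W; Q = 32.1/0.9636 = 33.3 W/m.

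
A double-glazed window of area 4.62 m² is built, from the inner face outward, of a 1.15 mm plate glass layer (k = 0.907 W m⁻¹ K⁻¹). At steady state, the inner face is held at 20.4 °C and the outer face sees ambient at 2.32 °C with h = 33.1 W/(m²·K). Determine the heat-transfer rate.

Q = 2.65 kW

Series thermal resistances, inner to outer:
  R_plate glass = L/(kA) = 0.00115/(0.907·4.62) = 2.744×10^-4 K/W
  R_conv,out = 1/(hA) = 1/(33.1·4.62) = 0.006539 K/W
ΣR = 2.744×10^-4 + 0.006539 = 0.006813 K/W
Q = ΔT/ΣR = (20.4 °C − 2.32 °C)/0.006813 = 2650 W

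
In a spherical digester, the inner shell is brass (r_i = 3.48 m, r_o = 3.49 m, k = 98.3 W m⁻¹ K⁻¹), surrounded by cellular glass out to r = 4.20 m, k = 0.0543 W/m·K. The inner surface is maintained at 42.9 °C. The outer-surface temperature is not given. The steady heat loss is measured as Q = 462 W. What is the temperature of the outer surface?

Sum the resistances:
  R_brass = (1/3.48 − 1/3.49)/(4πk) = 8.234×10^-4/(4π·98.3) = 6.665×10^-7 K/W
  R_cellular glass = (1/3.49 − 1/4.20)/(4πk) = 0.04844/(4π·0.0543) = 0.07099 K/W
ΣR = 0.07099 K/W
ΔT = Q·ΣR = 462 × 0.07099 = 32.80 K
Heat flows outward, so T_out = T_in − ΔT = 42.9 − 32.80 = 10.1 °C

T_out = 10.1 °C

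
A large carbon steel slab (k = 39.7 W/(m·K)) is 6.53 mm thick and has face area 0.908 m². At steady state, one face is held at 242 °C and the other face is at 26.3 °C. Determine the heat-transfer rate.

Q = kA·ΔT/L = 39.7 × 0.908 × |242 °C − 26.3 °C| / 0.00653 = 1.19×10^6 W

Q = 1190 kW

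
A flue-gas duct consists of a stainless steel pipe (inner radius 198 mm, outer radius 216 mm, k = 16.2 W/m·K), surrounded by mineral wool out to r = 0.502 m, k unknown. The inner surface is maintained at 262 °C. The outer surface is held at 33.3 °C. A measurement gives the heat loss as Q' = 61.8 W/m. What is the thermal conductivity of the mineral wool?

k = 0.0363 W/m·K

ΣR = ΔT/Q' = |262 − 33.3|/61.8 = 3.701 m·K/W
Known resistances:
  R'_stainless steel = ln(0.216/0.198)/(2πk) = 0.08701/(2π·16.2) = 8.548×10^-4 m·K/W
R_mineral wool = ΣR − ΣR_known = 3.701 − 8.548×10^-4 = 3.700 m·K/W
ln(r₂/r₁)/(2πk) = 3.700 ⇒ k = 0.8433/(2π·3.700) = 0.0363 W/m·K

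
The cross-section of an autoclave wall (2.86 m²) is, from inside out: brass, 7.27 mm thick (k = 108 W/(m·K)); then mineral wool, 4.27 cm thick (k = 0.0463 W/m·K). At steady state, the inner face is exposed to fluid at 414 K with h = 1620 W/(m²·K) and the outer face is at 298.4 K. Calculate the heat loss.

Q = 358 W

Series thermal resistances, inner to outer:
  R_conv,in = 1/(hA) = 1/(1620·2.86) = 2.158×10^-4 K/W
  R_brass = L/(kA) = 0.00727/(108·2.86) = 2.354×10^-5 K/W
  R_mineral wool = L/(kA) = 0.0427/(0.0463·2.86) = 0.3225 K/W
ΣR = 2.158×10^-4 + 2.354×10^-5 + 0.3225 = 0.3227 K/W
Q = ΔT/ΣR = (414 K − 298.4 K)/0.3227 = 358 W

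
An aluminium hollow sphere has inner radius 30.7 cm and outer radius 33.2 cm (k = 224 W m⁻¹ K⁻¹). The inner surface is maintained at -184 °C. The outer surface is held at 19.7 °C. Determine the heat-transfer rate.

Q = 2340 kW

Q = 4πk·ΔT/(1/r₁ − 1/r₂) = 4π × 224 × 203.7 / (1/0.307 − 1/0.332) = 2.34×10^6 W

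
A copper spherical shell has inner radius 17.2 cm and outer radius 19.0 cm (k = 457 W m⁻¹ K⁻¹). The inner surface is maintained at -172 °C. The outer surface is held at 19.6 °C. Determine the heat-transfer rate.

Q = 4πk·ΔT/(1/r₁ − 1/r₂) = 4π × 457 × 191.6 / (1/0.172 − 1/0.190) = 2.00×10^6 W

Q = 2000 kW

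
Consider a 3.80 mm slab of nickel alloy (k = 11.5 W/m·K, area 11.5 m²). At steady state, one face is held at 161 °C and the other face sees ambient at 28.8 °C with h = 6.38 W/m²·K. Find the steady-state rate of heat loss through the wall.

Series thermal resistances, inner to outer:
  R_nickel alloy = L/(kA) = 0.00380/(11.5·11.5) = 2.873×10^-5 K/W
  R_conv,out = 1/(hA) = 1/(6.38·11.5) = 0.01363 K/W
ΣR = 2.873×10^-5 + 0.01363 = 0.01366 K/W
Q = ΔT/ΣR = (161 °C − 28.8 °C)/0.01366 = 9680 W

Q = 9680 W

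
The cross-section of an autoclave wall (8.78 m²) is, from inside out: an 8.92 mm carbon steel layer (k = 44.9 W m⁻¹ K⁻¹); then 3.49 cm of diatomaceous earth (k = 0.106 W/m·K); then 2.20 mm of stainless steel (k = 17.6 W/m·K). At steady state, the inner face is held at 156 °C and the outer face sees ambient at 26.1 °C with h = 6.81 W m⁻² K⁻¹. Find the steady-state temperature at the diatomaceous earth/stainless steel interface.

Treat each layer as a resistance in series:
  R_carbon steel = L/(kA) = 0.00892/(44.9·8.78) = 2.263×10^-5 K/W
  R_diatomaceous earth = L/(kA) = 0.0349/(0.106·8.78) = 0.03750 K/W
  R_stainless steel = L/(kA) = 0.00220/(17.6·8.78) = 1.424×10^-5 K/W
  R_conv,out = 1/(hA) = 1/(6.81·8.78) = 0.01672 K/W
ΣR = 2.263×10^-5 + 0.03750 + 1.424×10^-5 + 0.01672 = 0.05426 K/W
Q = ΔT/ΣR = (156 °C − 26.1 °C)/0.05426 = 2394 W
From the inner boundary to the diatomaceous earth/stainless steel interface, ΣR_partial = 0.03752 K/W.
T_interface = T_in − Q·ΣR_partial = 156 °C − (2394)(0.03752) = 66.2 °C

T = 66.2 °C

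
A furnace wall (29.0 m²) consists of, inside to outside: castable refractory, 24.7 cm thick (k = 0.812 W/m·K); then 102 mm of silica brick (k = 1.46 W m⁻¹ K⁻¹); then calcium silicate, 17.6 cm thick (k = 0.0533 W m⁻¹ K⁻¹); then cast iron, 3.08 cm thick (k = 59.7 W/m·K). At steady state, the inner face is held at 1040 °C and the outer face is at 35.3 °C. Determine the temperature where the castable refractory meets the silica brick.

Treat each layer as a resistance in series:
  R_castable refractory = L/(kA) = 0.247/(0.812·29.0) = 0.01049 K/W
  R_silica brick = L/(kA) = 0.102/(1.46·29.0) = 0.002409 K/W
  R_calcium silicate = L/(kA) = 0.176/(0.0533·29.0) = 0.1139 K/W
  R_cast iron = L/(kA) = 0.0308/(59.7·29.0) = 1.779×10^-5 K/W
ΣR = 0.01049 + 0.002409 + 0.1139 + 1.779×10^-5 = 0.1268 K/W
Q = ΔT/ΣR = (1040 °C − 35.3 °C)/0.1268 = 7924 W
From the inner boundary to the castable refractory/silica brick interface, ΣR_partial = 0.01049 K/W.
T_interface = T_in − Q·ΣR_partial = 1040 °C − (7924)(0.01049) = 957 °C

T = 957 °C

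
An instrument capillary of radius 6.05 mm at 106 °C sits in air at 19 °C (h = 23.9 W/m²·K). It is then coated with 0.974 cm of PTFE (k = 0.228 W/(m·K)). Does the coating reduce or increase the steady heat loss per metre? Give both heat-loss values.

increases: 79.0 → 79.7 W/m

Critical radius for a cylinder: r_cr = k/h = 0.00954 m = 0.954 cm.
Outer radius after coating: r₂ = 0.00605 + 0.00974 = 0.01579 m.
r₁ < r_cr < r₂: heat loss rises to a maximum at r_cr then falls. Whether the coating helps depends on whether Q(r₂) has dropped back below Q(r₁).
Bare: R = 1/(2πr₁h) = 1.101 m·K/W; Q = 87/1.101 = 79.0 W/m.
Coated: R = R_cond + R_conv = 1.091 m·K/W; Q = 87/1.091 = 79.7 W/m.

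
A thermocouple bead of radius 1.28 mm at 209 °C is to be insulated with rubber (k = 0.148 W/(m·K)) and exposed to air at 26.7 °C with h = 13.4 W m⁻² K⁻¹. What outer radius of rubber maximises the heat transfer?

r_cr = 2.21 cm

For a sphere, r_cr = 2k_ins/h = 2·0.148/13.4 = 0.0221 m = 2.21 cm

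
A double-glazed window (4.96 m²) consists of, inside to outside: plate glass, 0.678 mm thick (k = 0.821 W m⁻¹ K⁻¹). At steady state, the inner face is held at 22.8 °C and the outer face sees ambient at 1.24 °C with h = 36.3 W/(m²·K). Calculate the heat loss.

Q = 3770 W

Resistance network (inner→outer):
  R_plate glass = L/(kA) = 6.78×10^-4/(0.821·4.96) = 1.665×10^-4 K/W
  R_conv,out = 1/(hA) = 1/(36.3·4.96) = 0.005554 K/W
ΣR = 1.665×10^-4 + 0.005554 = 0.005720 K/W
Q = ΔT/ΣR = (22.8 °C − 1.24 °C)/0.005720 = 3770 W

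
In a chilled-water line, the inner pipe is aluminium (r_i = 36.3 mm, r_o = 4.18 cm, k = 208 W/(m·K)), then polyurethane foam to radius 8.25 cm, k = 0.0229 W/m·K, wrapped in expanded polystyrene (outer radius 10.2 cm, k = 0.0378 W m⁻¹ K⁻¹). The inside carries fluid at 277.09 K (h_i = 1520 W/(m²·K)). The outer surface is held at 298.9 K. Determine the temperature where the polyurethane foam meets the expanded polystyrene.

T = 295.4 K

Resistance network (inner→outer):
  R'_conv,in = 1/(2πr h) = 1/(2π·0.0363·1520) = 0.002884 m·K/W
  R'_aluminium = ln(0.0418/0.0363)/(2πk) = 0.1411/(2π·208) = 1.079×10^-4 m·K/W
  R'_polyurethane foam = ln(0.0825/0.0418)/(2πk) = 0.6799/(2π·0.0229) = 4.725 m·K/W
  R'_expanded polystyrene = ln(0.102/0.0825)/(2πk) = 0.2122/(2π·0.0378) = 0.8933 m·K/W
ΣR = 0.002884 + 1.079×10^-4 + 4.725 + 0.8933 = 5.621 m·K/W
Q' = ΔT/ΣR = (277.09 K − 298.9 K)/5.621 = -3.880 W/m
From the inner boundary to the polyurethane foam/expanded polystyrene interface, ΣR_partial = 4.728 m·K/W.
T_interface = T_in − Q'·ΣR_partial = 277.09 K − (-3.880)(4.728) = 295.4 K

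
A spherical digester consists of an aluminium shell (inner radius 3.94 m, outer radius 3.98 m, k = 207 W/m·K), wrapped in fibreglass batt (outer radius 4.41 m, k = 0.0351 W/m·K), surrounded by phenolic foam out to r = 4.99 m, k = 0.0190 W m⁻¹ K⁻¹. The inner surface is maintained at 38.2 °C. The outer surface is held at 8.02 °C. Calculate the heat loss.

Q = 182 W

Series thermal resistances, inner to outer:
  R_aluminium = (1/3.94 − 1/3.98)/(4πk) = 0.002551/(4π·207) = 9.806×10^-7 K/W
  R_fibreglass batt = (1/3.98 − 1/4.41)/(4πk) = 0.02450/(4π·0.0351) = 0.05554 K/W
  R_phenolic foam = (1/4.41 − 1/4.99)/(4πk) = 0.02636/(4π·0.0190) = 0.1104 K/W
ΣR = 9.806×10^-7 + 0.05554 + 0.1104 = 0.1659 K/W
Q = ΔT/ΣR = (38.2 °C − 8.02 °C)/0.1659 = 182 W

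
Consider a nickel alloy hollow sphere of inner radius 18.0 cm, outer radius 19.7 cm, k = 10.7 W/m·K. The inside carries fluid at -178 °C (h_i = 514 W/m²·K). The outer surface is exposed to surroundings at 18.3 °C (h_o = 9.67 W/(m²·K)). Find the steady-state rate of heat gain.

Q = 891 W

Treat each layer as a resistance in series:
  R_conv,in = 1/(4πr²h) = 1/(4π·0.180²·514) = 0.004778 K/W
  R_nickel alloy = (1/0.180 − 1/0.197)/(4πk) = 0.4794/(4π·10.7) = 0.003565 K/W
  R_conv,out = 1/(4πr²h) = 1/(4π·0.197²·9.67) = 0.2120 K/W
ΣR = 0.004778 + 0.003565 + 0.2120 = 0.2203 K/W
Q = ΔT/ΣR = (-178 °C − 18.3 °C)/0.2203 = -891 W
(Negative Q ⇒ heat flows inward; heat gain = 891 W.)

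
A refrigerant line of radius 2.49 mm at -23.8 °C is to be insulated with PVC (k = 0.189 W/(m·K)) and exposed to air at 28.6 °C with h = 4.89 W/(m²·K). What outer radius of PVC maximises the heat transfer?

r_cr = 3.87 cm

For a cylinder, r_cr = k_ins/h = 0.189/4.89 = 0.0387 m = 3.87 cm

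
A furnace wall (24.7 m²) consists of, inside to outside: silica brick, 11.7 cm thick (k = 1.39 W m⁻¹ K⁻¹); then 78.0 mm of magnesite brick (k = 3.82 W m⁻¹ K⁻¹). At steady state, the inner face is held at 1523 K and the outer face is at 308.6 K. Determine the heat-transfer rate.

Q = 287 kW

Series thermal resistances, inner to outer:
  R_silica brick = L/(kA) = 0.117/(1.39·24.7) = 0.003408 K/W
  R_magnesite brick = L/(kA) = 0.0780/(3.82·24.7) = 8.267×10^-4 K/W
ΣR = 0.003408 + 8.267×10^-4 = 0.004235 K/W
Q = ΔT/ΣR = (1523 K − 308.6 K)/0.004235 = 2.87×10^5 W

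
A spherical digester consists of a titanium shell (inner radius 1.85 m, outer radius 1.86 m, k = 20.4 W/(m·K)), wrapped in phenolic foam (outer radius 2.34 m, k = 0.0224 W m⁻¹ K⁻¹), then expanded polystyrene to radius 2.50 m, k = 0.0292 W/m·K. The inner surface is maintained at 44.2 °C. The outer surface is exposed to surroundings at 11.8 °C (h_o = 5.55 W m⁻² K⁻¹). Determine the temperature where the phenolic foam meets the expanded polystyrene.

T = 17.1 °C

Treat each layer as a resistance in series:
  R_titanium = (1/1.85 − 1/1.86)/(4πk) = 0.002906/(4π·20.4) = 1.134×10^-5 K/W
  R_phenolic foam = (1/1.86 − 1/2.34)/(4πk) = 0.1103/(4π·0.0224) = 0.3918 K/W
  R_expanded polystyrene = (1/2.34 − 1/2.50)/(4πk) = 0.02735/(4π·0.0292) = 0.07454 K/W
  R_conv,out = 1/(4πr²h) = 1/(4π·2.50²·5.55) = 0.002294 K/W
ΣR = 1.134×10^-5 + 0.3918 + 0.07454 + 0.002294 = 0.4686 K/W
Q = ΔT/ΣR = (44.2 °C − 11.8 °C)/0.4686 = 69.14 W
From the inner boundary to the phenolic foam/expanded polystyrene interface, ΣR_partial = 0.3918 K/W.
T_interface = T_in − Q·ΣR_partial = 44.2 °C − (69.14)(0.3918) = 17.1 °C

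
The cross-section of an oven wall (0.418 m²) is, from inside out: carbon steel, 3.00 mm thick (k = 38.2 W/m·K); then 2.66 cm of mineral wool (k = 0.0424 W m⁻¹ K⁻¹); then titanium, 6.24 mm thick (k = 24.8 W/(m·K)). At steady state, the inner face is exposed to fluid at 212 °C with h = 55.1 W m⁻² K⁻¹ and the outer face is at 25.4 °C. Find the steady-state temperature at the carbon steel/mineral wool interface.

T = 207 °C

Treat each layer as a resistance in series:
  R_conv,in = 1/(hA) = 1/(55.1·0.418) = 0.04342 K/W
  R_carbon steel = L/(kA) = 0.00300/(38.2·0.418) = 1.879×10^-4 K/W
  R_mineral wool = L/(kA) = 0.0266/(0.0424·0.418) = 1.501 K/W
  R_titanium = L/(kA) = 0.00624/(24.8·0.418) = 6.019×10^-4 K/W
ΣR = 0.04342 + 1.879×10^-4 + 1.501 + 6.019×10^-4 = 1.545 K/W
Q = ΔT/ΣR = (212 °C − 25.4 °C)/1.545 = 120.8 W
From the inner boundary to the carbon steel/mineral wool interface, ΣR_partial = 0.04361 K/W.
T_interface = T_in − Q·ΣR_partial = 212 °C − (120.8)(0.04361) = 207 °C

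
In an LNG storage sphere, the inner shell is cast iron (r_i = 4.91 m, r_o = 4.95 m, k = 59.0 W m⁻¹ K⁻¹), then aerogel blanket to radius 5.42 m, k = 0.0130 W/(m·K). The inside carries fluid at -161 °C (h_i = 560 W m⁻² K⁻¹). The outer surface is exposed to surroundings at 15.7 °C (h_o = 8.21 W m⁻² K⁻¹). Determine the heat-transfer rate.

Q = 1640 W

Treat each layer as a resistance in series:
  R_conv,in = 1/(4πr²h) = 1/(4π·4.91²·560) = 5.894×10^-6 K/W
  R_cast iron = (1/4.91 − 1/4.95)/(4πk) = 0.001646/(4π·59.0) = 2.220×10^-6 K/W
  R_aerogel blanket = (1/4.95 − 1/5.42)/(4πk) = 0.01752/(4π·0.0130) = 0.1072 K/W
  R_conv,out = 1/(4πr²h) = 1/(4π·5.42²·8.21) = 3.300×10^-4 K/W
ΣR = 5.894×10^-6 + 2.220×10^-6 + 0.1072 + 3.300×10^-4 = 0.1075 K/W
Q = ΔT/ΣR = (-161 °C − 15.7 °C)/0.1075 = -1640 W
(Negative Q ⇒ heat flows inward; heat gain = 1640 W.)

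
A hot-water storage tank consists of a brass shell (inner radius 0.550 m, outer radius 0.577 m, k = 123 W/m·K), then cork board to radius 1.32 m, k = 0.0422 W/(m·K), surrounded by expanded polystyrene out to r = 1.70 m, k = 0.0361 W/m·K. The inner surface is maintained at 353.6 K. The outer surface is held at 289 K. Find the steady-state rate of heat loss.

Resistance network (inner→outer):
  R_brass = (1/0.550 − 1/0.577)/(4πk) = 0.08508/(4π·123) = 5.504×10^-5 K/W
  R_cork board = (1/0.577 − 1/1.32)/(4πk) = 0.9755/(4π·0.0422) = 1.840 K/W
  R_expanded polystyrene = (1/1.32 − 1/1.70)/(4πk) = 0.1693/(4π·0.0361) = 0.3733 K/W
ΣR = 5.504×10^-5 + 1.840 + 0.3733 = 2.213 K/W
Q = ΔT/ΣR = (353.6 K − 289 K)/2.213 = 29.2 W

Q = 29.2 W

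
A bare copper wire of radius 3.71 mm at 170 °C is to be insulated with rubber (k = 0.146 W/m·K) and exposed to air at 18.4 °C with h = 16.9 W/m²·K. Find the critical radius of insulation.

For a cylinder, r_cr = k_ins/h = 0.146/16.9 = 0.00864 m = 0.864 cm

r_cr = 0.864 cm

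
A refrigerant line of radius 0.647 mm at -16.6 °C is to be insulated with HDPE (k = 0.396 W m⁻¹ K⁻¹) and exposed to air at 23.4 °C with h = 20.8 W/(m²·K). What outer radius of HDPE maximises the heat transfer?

For a cylinder, r_cr = k_ins/h = 0.396/20.8 = 0.0190 m = 1.90 cm

r_cr = 1.90 cm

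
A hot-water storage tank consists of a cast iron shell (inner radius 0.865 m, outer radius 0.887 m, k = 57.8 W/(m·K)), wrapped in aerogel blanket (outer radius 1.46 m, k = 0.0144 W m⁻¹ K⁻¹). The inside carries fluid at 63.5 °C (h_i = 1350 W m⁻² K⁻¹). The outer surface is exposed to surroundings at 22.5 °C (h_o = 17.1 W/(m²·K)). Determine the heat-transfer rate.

Resistance network (inner→outer):
  R_conv,in = 1/(4πr²h) = 1/(4π·0.865²·1350) = 7.878×10^-5 K/W
  R_cast iron = (1/0.865 − 1/0.887)/(4πk) = 0.02867/(4π·57.8) = 3.948×10^-5 K/W
  R_aerogel blanket = (1/0.887 − 1/1.46)/(4πk) = 0.4425/(4π·0.0144) = 2.445 K/W
  R_conv,out = 1/(4πr²h) = 1/(4π·1.46²·17.1) = 0.002183 K/W
ΣR = 7.878×10^-5 + 3.948×10^-5 + 2.445 + 0.002183 = 2.447 K/W
Q = ΔT/ΣR = (63.5 °C − 22.5 °C)/2.447 = 16.8 W

Q = 16.8 W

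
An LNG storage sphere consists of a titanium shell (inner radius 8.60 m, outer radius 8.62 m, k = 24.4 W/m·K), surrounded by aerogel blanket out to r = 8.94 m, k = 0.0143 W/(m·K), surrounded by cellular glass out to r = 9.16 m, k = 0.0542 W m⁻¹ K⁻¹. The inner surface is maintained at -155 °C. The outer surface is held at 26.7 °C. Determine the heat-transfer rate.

Q = 6720 W

Series thermal resistances, inner to outer:
  R_titanium = (1/8.60 − 1/8.62)/(4πk) = 2.698×10^-4/(4π·24.4) = 8.799×10^-7 K/W
  R_aerogel blanket = (1/8.62 − 1/8.94)/(4πk) = 0.004152/(4π·0.0143) = 0.02311 K/W
  R_cellular glass = (1/8.94 − 1/9.16)/(4πk) = 0.002687/(4π·0.0542) = 0.003944 K/W
ΣR = 8.799×10^-7 + 0.02311 + 0.003944 = 0.02705 K/W
Q = ΔT/ΣR = (-155 °C − 26.7 °C)/0.02705 = -6720 W
(Negative Q ⇒ heat flows inward; heat gain = 6720 W.)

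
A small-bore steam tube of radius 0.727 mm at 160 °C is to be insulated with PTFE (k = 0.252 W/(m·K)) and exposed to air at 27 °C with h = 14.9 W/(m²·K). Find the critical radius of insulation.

For a cylinder, r_cr = k_ins/h = 0.252/14.9 = 0.0169 m = 1.69 cm

r_cr = 1.69 cm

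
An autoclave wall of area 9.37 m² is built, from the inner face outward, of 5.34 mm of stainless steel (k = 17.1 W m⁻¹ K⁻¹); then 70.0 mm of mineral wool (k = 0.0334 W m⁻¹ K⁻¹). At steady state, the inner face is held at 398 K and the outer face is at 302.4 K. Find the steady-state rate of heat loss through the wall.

Treat each layer as a resistance in series:
  R_stainless steel = L/(kA) = 0.00534/(17.1·9.37) = 3.333×10^-5 K/W
  R_mineral wool = L/(kA) = 0.0700/(0.0334·9.37) = 0.2237 K/W
ΣR = 3.333×10^-5 + 0.2237 = 0.2237 K/W
Q = ΔT/ΣR = (398 K − 302.4 K)/0.2237 = 427 W

Q = 427 W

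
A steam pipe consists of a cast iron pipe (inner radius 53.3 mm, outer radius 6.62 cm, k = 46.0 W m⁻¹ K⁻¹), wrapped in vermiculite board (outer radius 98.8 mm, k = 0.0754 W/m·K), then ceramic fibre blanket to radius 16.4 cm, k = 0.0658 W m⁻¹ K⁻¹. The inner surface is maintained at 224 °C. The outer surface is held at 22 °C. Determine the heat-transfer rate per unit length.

Resistance network (inner→outer):
  R'_cast iron = ln(0.0662/0.0533)/(2πk) = 0.2167/(2π·46.0) = 7.499×10^-4 m·K/W
  R'_vermiculite board = ln(0.0988/0.0662)/(2πk) = 0.4004/(2π·0.0754) = 0.8452 m·K/W
  R'_ceramic fibre blanket = ln(0.164/0.0988)/(2πk) = 0.5068/(2π·0.0658) = 1.226 m·K/W
ΣR = 7.499×10^-4 + 0.8452 + 1.226 = 2.072 m·K/W
Q' = ΔT/ΣR = (224 °C − 22 °C)/2.072 = 97.5 W/m

Q' = 97.5 W/m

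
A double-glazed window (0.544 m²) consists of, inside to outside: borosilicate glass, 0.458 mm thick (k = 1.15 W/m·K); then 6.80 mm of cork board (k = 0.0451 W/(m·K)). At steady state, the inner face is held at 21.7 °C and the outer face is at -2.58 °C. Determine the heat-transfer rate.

Resistance network (inner→outer):
  R_borosilicate glass = L/(kA) = 4.58×10^-4/(1.15·0.544) = 7.321×10^-4 K/W
  R_cork board = L/(kA) = 0.00680/(0.0451·0.544) = 0.2772 K/W
ΣR = 7.321×10^-4 + 0.2772 = 0.2779 K/W
Q = ΔT/ΣR = (21.7 °C − -2.58 °C)/0.2779 = 87.4 W

Q = 87.4 W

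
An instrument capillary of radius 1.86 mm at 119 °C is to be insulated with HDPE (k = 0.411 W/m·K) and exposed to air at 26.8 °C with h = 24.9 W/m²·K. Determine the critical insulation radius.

For a cylinder, r_cr = k_ins/h = 0.411/24.9 = 0.0165 m = 1.65 cm

r_cr = 1.65 cm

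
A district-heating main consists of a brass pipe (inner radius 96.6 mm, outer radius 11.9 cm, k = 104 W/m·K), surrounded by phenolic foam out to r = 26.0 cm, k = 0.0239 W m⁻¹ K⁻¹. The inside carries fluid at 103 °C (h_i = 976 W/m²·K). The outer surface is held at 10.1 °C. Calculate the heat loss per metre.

Q' = 17.8 W/m

Resistance network (inner→outer):
  R'_conv,in = 1/(2πr h) = 1/(2π·0.0966·976) = 0.001688 m·K/W
  R'_brass = ln(0.119/0.0966)/(2πk) = 0.2085/(2π·104) = 3.191×10^-4 m·K/W
  R'_phenolic foam = ln(0.260/0.119)/(2πk) = 0.7816/(2π·0.0239) = 5.205 m·K/W
ΣR = 0.001688 + 3.191×10^-4 + 5.205 = 5.207 m·K/W
Q' = ΔT/ΣR = (103 °C − 10.1 °C)/5.207 = 17.8 W/m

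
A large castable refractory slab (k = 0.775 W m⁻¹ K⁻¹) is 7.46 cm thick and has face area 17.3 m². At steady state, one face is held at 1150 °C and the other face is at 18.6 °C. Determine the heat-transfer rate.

Q = kA·ΔT/L = 0.775 × 17.3 × |1150 °C − 18.6 °C| / 0.0746 = 2.03×10^5 W

Q = 203 kW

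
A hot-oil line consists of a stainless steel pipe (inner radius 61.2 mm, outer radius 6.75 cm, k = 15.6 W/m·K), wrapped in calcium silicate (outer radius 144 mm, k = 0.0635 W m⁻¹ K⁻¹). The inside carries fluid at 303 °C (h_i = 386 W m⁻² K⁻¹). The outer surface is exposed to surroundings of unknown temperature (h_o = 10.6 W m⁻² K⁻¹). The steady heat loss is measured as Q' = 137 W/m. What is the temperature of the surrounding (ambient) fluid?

Series resistances:
  R'_conv,in = 1/(2πr h) = 1/(2π·0.0612·386) = 0.006737 m·K/W
  R'_stainless steel = ln(0.0675/0.0612)/(2πk) = 0.09798/(2π·15.6) = 9.996×10^-4 m·K/W
  R'_calcium silicate = ln(0.144/0.0675)/(2πk) = 0.7577/(2π·0.0635) = 1.899 m·K/W
  R'_conv,out = 1/(2πr h) = 1/(2π·0.144·10.6) = 0.1043 m·K/W
ΣR = 2.011 m·K/W
ΔT = Q'·ΣR = 137 × 2.011 = 275.5 K
Heat flows outward, so T_out = T_in − ΔT = 303 − 275.5 = 27.5 °C

T_out = 27.5 °C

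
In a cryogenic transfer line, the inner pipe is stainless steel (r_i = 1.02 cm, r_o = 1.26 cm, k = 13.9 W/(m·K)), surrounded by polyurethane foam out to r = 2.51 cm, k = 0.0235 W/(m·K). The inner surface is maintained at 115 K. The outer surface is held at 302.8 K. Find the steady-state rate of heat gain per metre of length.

Q' = 40.2 W/m

Treat each layer as a resistance in series:
  R'_stainless steel = ln(0.0126/0.0102)/(2πk) = 0.2113/(2π·13.9) = 0.002419 m·K/W
  R'_polyurethane foam = ln(0.0251/0.0126)/(2πk) = 0.6892/(2π·0.0235) = 4.667 m·K/W
ΣR = 0.002419 + 4.667 = 4.669 m·K/W
Q' = ΔT/ΣR = (115 K − 302.8 K)/4.669 = -40.2 W/m
(Negative Q' ⇒ heat flows inward; heat gain = 40.2 W/m.)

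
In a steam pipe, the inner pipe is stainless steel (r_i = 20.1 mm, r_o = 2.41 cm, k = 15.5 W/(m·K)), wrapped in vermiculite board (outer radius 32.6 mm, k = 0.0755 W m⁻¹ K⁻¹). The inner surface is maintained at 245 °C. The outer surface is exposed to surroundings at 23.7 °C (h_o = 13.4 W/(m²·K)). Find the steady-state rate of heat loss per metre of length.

Treat each layer as a resistance in series:
  R'_stainless steel = ln(0.0241/0.0201)/(2πk) = 0.1815/(2π·15.5) = 0.001864 m·K/W
  R'_vermiculite board = ln(0.0326/0.0241)/(2πk) = 0.3021/(2π·0.0755) = 0.6368 m·K/W
  R'_conv,out = 1/(2πr h) = 1/(2π·0.0326·13.4) = 0.3643 m·K/W
ΣR = 0.001864 + 0.6368 + 0.3643 = 1.003 m·K/W
Q' = ΔT/ΣR = (245 °C − 23.7 °C)/1.003 = 221 W/m

Q' = 221 W/m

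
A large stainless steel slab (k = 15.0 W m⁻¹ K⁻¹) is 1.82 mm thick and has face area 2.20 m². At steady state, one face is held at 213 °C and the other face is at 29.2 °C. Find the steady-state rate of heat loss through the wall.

Q = kA·ΔT/L = 15.0 × 2.20 × |213 °C − 29.2 °C| / 0.00182 = 3.33×10^6 W

Q = 3330 kW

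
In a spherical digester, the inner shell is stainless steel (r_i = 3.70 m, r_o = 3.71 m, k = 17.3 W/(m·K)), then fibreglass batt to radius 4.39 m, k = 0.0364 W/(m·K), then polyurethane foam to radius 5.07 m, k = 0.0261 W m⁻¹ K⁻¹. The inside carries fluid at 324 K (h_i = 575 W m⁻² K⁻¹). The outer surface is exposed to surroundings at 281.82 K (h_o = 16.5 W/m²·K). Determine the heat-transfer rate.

Series thermal resistances, inner to outer:
  R_conv,in = 1/(4πr²h) = 1/(4π·3.70²·575) = 1.011×10^-5 K/W
  R_stainless steel = (1/3.70 − 1/3.71)/(4πk) = 7.285×10^-4/(4π·17.3) = 3.351×10^-6 K/W
  R_fibreglass batt = (1/3.71 − 1/4.39)/(4πk) = 0.04175/(4π·0.0364) = 0.09128 K/W
  R_polyurethane foam = (1/4.39 − 1/5.07)/(4πk) = 0.03055/(4π·0.0261) = 0.09315 K/W
  R_conv,out = 1/(4πr²h) = 1/(4π·5.07²·16.5) = 1.876×10^-4 K/W
ΣR = 1.011×10^-5 + 3.351×10^-6 + 0.09128 + 0.09315 + 1.876×10^-4 = 0.1846 K/W
Q = ΔT/ΣR = (324 K − 281.82 K)/0.1846 = 228 W

Q = 228 W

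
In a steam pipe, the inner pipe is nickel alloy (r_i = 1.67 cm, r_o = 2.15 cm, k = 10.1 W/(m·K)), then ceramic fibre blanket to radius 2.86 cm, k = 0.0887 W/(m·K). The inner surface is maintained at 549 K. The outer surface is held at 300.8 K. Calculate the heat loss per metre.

Q' = 481 W/m

Treat each layer as a resistance in series:
  R'_nickel alloy = ln(0.0215/0.0167)/(2πk) = 0.2526/(2π·10.1) = 0.003981 m·K/W
  R'_ceramic fibre blanket = ln(0.0286/0.0215)/(2πk) = 0.2854/(2π·0.0887) = 0.5120 m·K/W
ΣR = 0.003981 + 0.5120 = 0.5160 m·K/W
Q' = ΔT/ΣR = (549 K − 300.8 K)/0.5160 = 481 W/m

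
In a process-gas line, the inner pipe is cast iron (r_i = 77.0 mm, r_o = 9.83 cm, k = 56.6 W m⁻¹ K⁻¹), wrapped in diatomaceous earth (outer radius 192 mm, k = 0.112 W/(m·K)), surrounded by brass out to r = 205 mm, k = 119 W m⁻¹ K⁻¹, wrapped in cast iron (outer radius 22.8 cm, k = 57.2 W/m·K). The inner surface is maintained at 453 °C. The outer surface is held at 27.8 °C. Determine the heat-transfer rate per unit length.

Q' = 446 W/m

Treat each layer as a resistance in series:
  R'_cast iron = ln(0.0983/0.0770)/(2πk) = 0.2442/(2π·56.6) = 6.867×10^-4 m·K/W
  R'_diatomaceous earth = ln(0.192/0.0983)/(2πk) = 0.6695/(2π·0.112) = 0.9513 m·K/W
  R'_brass = ln(0.205/0.192)/(2πk) = 0.06551/(2π·119) = 8.762×10^-5 m·K/W
  R'_cast iron = ln(0.228/0.205)/(2πk) = 0.1063/(2π·57.2) = 2.959×10^-4 m·K/W
ΣR = 6.867×10^-4 + 0.9513 + 8.762×10^-5 + 2.959×10^-4 = 0.9524 m·K/W
Q' = ΔT/ΣR = (453 °C − 27.8 °C)/0.9524 = 446 W/m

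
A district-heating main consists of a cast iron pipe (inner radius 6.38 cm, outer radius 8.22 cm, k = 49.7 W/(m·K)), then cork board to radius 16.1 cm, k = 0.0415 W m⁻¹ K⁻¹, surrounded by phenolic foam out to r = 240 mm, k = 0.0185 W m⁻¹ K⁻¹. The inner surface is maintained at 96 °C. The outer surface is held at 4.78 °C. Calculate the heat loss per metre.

Q' = 15.2 W/m

Series thermal resistances, inner to outer:
  R'_cast iron = ln(0.0822/0.0638)/(2πk) = 0.2534/(2π·49.7) = 8.115×10^-4 m·K/W
  R'_cork board = ln(0.161/0.0822)/(2πk) = 0.6722/(2π·0.0415) = 2.578 m·K/W
  R'_phenolic foam = ln(0.240/0.161)/(2πk) = 0.3992/(2π·0.0185) = 3.435 m·K/W
ΣR = 8.115×10^-4 + 2.578 + 3.435 = 6.014 m·K/W
Q' = ΔT/ΣR = (96 °C − 4.78 °C)/6.014 = 15.2 W/m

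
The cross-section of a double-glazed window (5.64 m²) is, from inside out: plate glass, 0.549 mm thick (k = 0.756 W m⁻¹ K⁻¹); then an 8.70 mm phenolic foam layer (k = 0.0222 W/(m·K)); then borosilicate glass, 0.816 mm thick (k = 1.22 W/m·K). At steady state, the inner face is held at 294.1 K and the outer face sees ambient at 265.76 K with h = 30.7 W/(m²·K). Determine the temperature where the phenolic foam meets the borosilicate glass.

Series thermal resistances, inner to outer:
  R_plate glass = L/(kA) = 5.49×10^-4/(0.756·5.64) = 1.288×10^-4 K/W
  R_phenolic foam = L/(kA) = 0.00870/(0.0222·5.64) = 0.06948 K/W
  R_borosilicate glass = L/(kA) = 8.16×10^-4/(1.22·5.64) = 1.186×10^-4 K/W
  R_conv,out = 1/(hA) = 1/(30.7·5.64) = 0.005775 K/W
ΣR = 1.288×10^-4 + 0.06948 + 1.186×10^-4 + 0.005775 = 0.07550 K/W
Q = ΔT/ΣR = (294.1 K − 265.76 K)/0.07550 = 375.4 W
From the inner boundary to the phenolic foam/borosilicate glass interface, ΣR_partial = 0.06961 K/W.
T_interface = T_in − Q·ΣR_partial = 294.1 K − (375.4)(0.06961) = 267.97 K

T = 267.97 K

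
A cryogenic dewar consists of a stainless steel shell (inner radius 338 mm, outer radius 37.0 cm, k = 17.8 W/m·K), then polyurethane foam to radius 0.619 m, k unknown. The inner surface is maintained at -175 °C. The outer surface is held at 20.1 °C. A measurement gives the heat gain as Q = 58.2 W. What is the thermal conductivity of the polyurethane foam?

ΣR = ΔT/Q = |-175 − 20.1|/58.2 = 3.352 K/W
Known resistances:
  R_stainless steel = (1/0.338 − 1/0.370)/(4πk) = 0.2559/(4π·17.8) = 0.001144 K/W
R_polyurethane foam = ΣR − ΣR_known = 3.352 − 0.001144 = 3.351 K/W
(1/r₁−1/r₂)/(4πk) = 3.351 ⇒ k = 1.087/(4π·3.351) = 0.0258 W/m·K

k = 0.0258 W/m·K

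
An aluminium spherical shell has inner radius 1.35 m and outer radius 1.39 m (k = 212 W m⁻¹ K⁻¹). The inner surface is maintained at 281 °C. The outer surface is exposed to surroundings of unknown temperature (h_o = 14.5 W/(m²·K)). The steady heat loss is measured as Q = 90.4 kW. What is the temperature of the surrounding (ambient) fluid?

Sum the resistances:
  R_aluminium = (1/1.35 − 1/1.39)/(4πk) = 0.02132/(4π·212) = 8.001×10^-6 K/W
  R_conv,out = 1/(4πr²h) = 1/(4π·1.39²·14.5) = 0.002840 K/W
ΣR = 0.002848 K/W
ΔT = Q·ΣR = 90400 × 0.002848 = 257.5 K
Heat flows outward, so T_out = T_in − ΔT = 281 − 257.5 = 23.5 °C

T_out = 23.5 °C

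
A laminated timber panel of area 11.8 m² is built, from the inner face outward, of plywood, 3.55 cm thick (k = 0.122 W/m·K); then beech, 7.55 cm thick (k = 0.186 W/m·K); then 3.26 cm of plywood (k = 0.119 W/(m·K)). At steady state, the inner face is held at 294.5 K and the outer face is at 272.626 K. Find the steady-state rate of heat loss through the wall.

Q = 266 W

Treat each layer as a resistance in series:
  R_plywood = L/(kA) = 0.0355/(0.122·11.8) = 0.02466 K/W
  R_beech = L/(kA) = 0.0755/(0.186·11.8) = 0.03440 K/W
  R_plywood = L/(kA) = 0.0326/(0.119·11.8) = 0.02322 K/W
ΣR = 0.02466 + 0.03440 + 0.02322 = 0.08228 K/W
Q = ΔT/ΣR = (294.5 K − 272.626 K)/0.08228 = 266 W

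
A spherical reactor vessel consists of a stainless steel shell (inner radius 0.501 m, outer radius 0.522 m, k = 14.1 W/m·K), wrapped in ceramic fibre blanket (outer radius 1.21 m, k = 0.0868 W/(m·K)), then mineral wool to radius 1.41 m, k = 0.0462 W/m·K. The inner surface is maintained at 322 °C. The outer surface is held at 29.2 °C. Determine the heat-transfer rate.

Q = 244 W

Treat each layer as a resistance in series:
  R_stainless steel = (1/0.501 − 1/0.522)/(4πk) = 0.08030/(4π·14.1) = 4.532×10^-4 K/W
  R_ceramic fibre blanket = (1/0.522 − 1/1.21)/(4πk) = 1.089/(4π·0.0868) = 0.9986 K/W
  R_mineral wool = (1/1.21 − 1/1.41)/(4πk) = 0.1172/(4π·0.0462) = 0.2019 K/W
ΣR = 4.532×10^-4 + 0.9986 + 0.2019 = 1.201 K/W
Q = ΔT/ΣR = (322 °C − 29.2 °C)/1.201 = 244 W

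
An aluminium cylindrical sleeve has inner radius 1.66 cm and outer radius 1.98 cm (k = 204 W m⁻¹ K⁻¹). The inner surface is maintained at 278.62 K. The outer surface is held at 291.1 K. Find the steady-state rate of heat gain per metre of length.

Q' = 90.7 kW/m

Q' = 2πk·ΔT/ln(r₂/r₁) = 2π × 204 × 12.48 / ln(0.0198/0.0166) = 90700 W/m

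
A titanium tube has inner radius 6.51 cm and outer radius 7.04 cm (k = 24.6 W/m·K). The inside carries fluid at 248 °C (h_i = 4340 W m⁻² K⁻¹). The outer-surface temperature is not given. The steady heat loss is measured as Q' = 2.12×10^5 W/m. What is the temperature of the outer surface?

Sum the resistances:
  R'_conv,in = 1/(2πr h) = 1/(2π·0.0651·4340) = 5.633×10^-4 m·K/W
  R'_titanium = ln(0.0704/0.0651)/(2πk) = 0.07827/(2π·24.6) = 5.064×10^-4 m·K/W
ΣR = 0.001070 m·K/W
ΔT = Q'·ΣR = 2.12×10^5 × 0.001070 = 226.8 K
Heat flows outward, so T_out = T_in − ΔT = 248 − 226.8 = 21.2 °C

T_out = 21.2 °C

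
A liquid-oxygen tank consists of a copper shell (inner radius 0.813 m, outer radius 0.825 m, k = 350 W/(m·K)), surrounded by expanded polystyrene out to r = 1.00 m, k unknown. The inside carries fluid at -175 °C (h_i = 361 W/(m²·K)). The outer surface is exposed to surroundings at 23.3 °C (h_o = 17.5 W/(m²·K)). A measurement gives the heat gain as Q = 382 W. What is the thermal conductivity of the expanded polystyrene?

ΣR = ΔT/Q = |-175 − 23.3|/382 = 0.5191 K/W
Known resistances:
  R_conv,in = 1/(4πr²h) = 1/(4π·0.813²·361) = 3.335×10^-4 K/W
  R_copper = (1/0.813 − 1/0.825)/(4πk) = 0.01789/(4π·350) = 4.068×10^-6 K/W
  R_conv,out = 1/(4πr²h) = 1/(4π·1.00²·17.5) = 0.004547 K/W
R_expanded polystyrene = ΣR − ΣR_known = 0.5191 − 0.004885 = 0.5142 K/W
(1/r₁−1/r₂)/(4πk) = 0.5142 ⇒ k = 0.2121/(4π·0.5142) = 0.0328 W/m·K

k = 0.0328 W/m·K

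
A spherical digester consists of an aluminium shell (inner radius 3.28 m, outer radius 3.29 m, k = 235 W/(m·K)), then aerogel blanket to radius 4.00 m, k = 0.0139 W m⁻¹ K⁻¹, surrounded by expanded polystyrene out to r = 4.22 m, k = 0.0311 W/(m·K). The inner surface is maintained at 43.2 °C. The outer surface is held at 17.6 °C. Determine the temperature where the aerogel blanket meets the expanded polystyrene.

T = 20.1 °C

Series thermal resistances, inner to outer:
  R_aluminium = (1/3.28 − 1/3.29)/(4πk) = 9.267×10^-4/(4π·235) = 3.138×10^-7 K/W
  R_aerogel blanket = (1/3.29 − 1/4.00)/(4πk) = 0.05395/(4π·0.0139) = 0.3089 K/W
  R_expanded polystyrene = (1/4.00 − 1/4.22)/(4πk) = 0.01303/(4π·0.0311) = 0.03335 K/W
ΣR = 3.138×10^-7 + 0.3089 + 0.03335 = 0.3423 K/W
Q = ΔT/ΣR = (43.2 °C − 17.6 °C)/0.3423 = 74.79 W
From the inner boundary to the aerogel blanket/expanded polystyrene interface, ΣR_partial = 0.3089 K/W.
T_interface = T_in − Q·ΣR_partial = 43.2 °C − (74.79)(0.3089) = 20.1 °C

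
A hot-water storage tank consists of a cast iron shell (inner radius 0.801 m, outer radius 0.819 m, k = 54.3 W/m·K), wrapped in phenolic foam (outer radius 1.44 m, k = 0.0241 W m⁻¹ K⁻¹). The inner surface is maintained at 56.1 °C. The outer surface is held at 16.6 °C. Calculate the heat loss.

Q = 22.7 W

Resistance network (inner→outer):
  R_cast iron = (1/0.801 − 1/0.819)/(4πk) = 0.02744/(4π·54.3) = 4.021×10^-5 K/W
  R_phenolic foam = (1/0.819 − 1/1.44)/(4πk) = 0.5266/(4π·0.0241) = 1.739 K/W
ΣR = 4.021×10^-5 + 1.739 = 1.739 K/W
Q = ΔT/ΣR = (56.1 °C − 16.6 °C)/1.739 = 22.7 W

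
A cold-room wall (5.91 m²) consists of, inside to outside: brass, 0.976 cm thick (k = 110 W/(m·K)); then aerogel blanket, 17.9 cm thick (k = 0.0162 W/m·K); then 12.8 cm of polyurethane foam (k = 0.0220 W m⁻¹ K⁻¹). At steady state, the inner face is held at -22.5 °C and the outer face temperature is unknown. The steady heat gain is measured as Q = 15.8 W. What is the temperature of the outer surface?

Sum the resistances:
  R_brass = L/(kA) = 0.00976/(110·5.91) = 1.501×10^-5 K/W
  R_aerogel blanket = L/(kA) = 0.179/(0.0162·5.91) = 1.870 K/W
  R_polyurethane foam = L/(kA) = 0.128/(0.0220·5.91) = 0.9845 K/W
ΣR = 2.854 K/W
ΔT = Q·ΣR = 15.8 × 2.854 = 45.09 K
Heat flows inward, so T_out = T_in + ΔT = -22.5 + 45.09 = 22.6 °C

T_out = 22.6 °C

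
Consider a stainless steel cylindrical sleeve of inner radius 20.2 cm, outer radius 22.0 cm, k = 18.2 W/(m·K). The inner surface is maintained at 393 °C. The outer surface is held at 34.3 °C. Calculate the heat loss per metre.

Q' = 2πk·ΔT/ln(r₂/r₁) = 2π × 18.2 × 358.7 / ln(0.220/0.202) = 4.81×10^5 W/m

Q' = 481 kW/m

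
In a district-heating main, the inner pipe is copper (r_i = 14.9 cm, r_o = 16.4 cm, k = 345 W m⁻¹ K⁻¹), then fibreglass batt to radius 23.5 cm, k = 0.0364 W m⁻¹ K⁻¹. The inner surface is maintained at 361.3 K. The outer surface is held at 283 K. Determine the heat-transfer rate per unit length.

Q' = 49.8 W/m

Resistance network (inner→outer):
  R'_copper = ln(0.164/0.149)/(2πk) = 0.09592/(2π·345) = 4.425×10^-5 m·K/W
  R'_fibreglass batt = ln(0.235/0.164)/(2πk) = 0.3597/(2π·0.0364) = 1.573 m·K/W
ΣR = 4.425×10^-5 + 1.573 = 1.573 m·K/W
Q' = ΔT/ΣR = (361.3 K − 283 K)/1.573 = 49.8 W/m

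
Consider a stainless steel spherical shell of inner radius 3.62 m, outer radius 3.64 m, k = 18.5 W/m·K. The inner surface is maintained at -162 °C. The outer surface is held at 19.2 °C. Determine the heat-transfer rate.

Q = 4πk·ΔT/(1/r₁ − 1/r₂) = 4π × 18.5 × 181.2 / (1/3.62 − 1/3.64) = 2.78×10^7 W

Q = 27800 kW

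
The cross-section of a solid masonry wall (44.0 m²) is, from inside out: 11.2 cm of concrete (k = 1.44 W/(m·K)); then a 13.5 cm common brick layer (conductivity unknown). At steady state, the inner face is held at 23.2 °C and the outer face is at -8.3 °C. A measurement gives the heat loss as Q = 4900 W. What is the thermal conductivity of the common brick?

ΣR = ΔT/Q = |23.2 − -8.3|/4900 = 0.006429 K/W
Known resistances:
  R_concrete = L/(kA) = 0.112/(1.44·44.0) = 0.001768 K/W
R_common brick = ΣR − ΣR_known = 0.006429 − 0.001768 = 0.004661 K/W
L/(kA) = 0.004661 ⇒ k = 0.135/(0.004661·44.0) = 0.658 W/m·K

k = 0.658 W/m·K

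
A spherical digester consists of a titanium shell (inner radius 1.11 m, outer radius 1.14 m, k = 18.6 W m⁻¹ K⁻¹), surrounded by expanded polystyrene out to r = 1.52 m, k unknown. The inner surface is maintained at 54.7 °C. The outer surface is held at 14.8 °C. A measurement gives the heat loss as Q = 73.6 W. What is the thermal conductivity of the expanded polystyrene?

ΣR = ΔT/Q = |54.7 − 14.8|/73.6 = 0.5421 K/W
Known resistances:
  R_titanium = (1/1.11 − 1/1.14)/(4πk) = 0.02371/(4π·18.6) = 1.014×10^-4 K/W
R_expanded polystyrene = ΣR − ΣR_known = 0.5421 − 1.014×10^-4 = 0.5420 K/W
(1/r₁−1/r₂)/(4πk) = 0.5420 ⇒ k = 0.2193/(4π·0.5420) = 0.0322 W/m·K

k = 0.0322 W/m·K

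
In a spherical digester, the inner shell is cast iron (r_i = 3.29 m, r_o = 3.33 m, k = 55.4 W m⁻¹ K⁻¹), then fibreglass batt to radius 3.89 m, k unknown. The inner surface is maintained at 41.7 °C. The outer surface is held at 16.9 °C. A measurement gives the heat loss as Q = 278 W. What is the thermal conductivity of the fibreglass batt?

k = 0.0386 W/m·K

ΣR = ΔT/Q = |41.7 − 16.9|/278 = 0.08921 K/W
Known resistances:
  R_cast iron = (1/3.29 − 1/3.33)/(4πk) = 0.003651/(4π·55.4) = 5.244×10^-6 K/W
R_fibreglass batt = ΣR − ΣR_known = 0.08921 − 5.244×10^-6 = 0.08920 K/W
(1/r₁−1/r₂)/(4πk) = 0.08920 ⇒ k = 0.04323/(4π·0.08920) = 0.0386 W/m·K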